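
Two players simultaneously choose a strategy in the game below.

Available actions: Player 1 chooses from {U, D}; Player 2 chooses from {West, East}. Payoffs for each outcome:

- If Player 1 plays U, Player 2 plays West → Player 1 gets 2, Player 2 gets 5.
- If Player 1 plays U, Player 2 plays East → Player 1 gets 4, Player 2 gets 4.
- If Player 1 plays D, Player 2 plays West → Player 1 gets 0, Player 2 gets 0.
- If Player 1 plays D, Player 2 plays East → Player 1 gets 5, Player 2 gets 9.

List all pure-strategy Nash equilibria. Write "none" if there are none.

The pure Nash equilibria are (U, West), (D, East).

Player 1 against West: payoffs 2, 0 → best response U.
Player 1 against East: payoffs 4, 5 → best response D.
Player 2 against U: payoffs 5, 4 → best response West.
Player 2 against D: payoffs 0, 9 → best response East.
Mutual best responses: (U, West); (D, East).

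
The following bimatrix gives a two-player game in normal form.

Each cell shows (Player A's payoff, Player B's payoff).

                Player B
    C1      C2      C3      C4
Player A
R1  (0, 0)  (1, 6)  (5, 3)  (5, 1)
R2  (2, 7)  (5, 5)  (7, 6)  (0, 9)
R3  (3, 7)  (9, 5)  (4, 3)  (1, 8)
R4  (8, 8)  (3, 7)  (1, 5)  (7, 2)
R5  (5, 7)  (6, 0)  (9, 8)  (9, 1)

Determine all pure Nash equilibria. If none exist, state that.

(R4, C1), (R5, C3)

Player A against C1: payoffs 0, 2, 3, 8, 5 → best response R4.
Player A against C2: payoffs 1, 5, 9, 3, 6 → best response R3.
Player A against C3: payoffs 5, 7, 4, 1, 9 → best response R5.
Player A against C4: payoffs 5, 0, 1, 7, 9 → best response R5.
Player B against R1: payoffs 0, 6, 3, 1 → best response C2.
Player B against R2: payoffs 7, 5, 6, 9 → best response C4.
Player B against R3: payoffs 7, 5, 3, 8 → best response C4.
Player B against R4: payoffs 8, 7, 5, 2 → best response C1.
Player B against R5: payoffs 7, 0, 8, 1 → best response C3.
Mutual best responses: (R4, C1); (R5, C3).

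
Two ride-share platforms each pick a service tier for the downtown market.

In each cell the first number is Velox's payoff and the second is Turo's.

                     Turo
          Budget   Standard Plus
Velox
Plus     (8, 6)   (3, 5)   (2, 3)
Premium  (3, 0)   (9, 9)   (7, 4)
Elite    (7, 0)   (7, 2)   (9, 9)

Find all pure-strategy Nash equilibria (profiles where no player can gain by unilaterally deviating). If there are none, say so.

(Plus, Budget); (Premium, Standard); (Elite, Plus)

Mark each player's best response to every combination of opponents' strategies; a profile where every player is best-responding is a pure Nash equilibrium.
Velox against Budget: payoffs 8, 3, 7 → best response Plus.
Velox against Standard: payoffs 3, 9, 7 → best response Premium.
Velox against Plus: payoffs 2, 7, 9 → best response Elite.
Turo against Plus: payoffs 6, 5, 3 → best response Budget.
Turo against Premium: payoffs 0, 9, 4 → best response Standard.
Turo against Elite: payoffs 0, 2, 9 → best response Plus.
Mutual best responses: (Plus, Budget); (Premium, Standard); (Elite, Plus).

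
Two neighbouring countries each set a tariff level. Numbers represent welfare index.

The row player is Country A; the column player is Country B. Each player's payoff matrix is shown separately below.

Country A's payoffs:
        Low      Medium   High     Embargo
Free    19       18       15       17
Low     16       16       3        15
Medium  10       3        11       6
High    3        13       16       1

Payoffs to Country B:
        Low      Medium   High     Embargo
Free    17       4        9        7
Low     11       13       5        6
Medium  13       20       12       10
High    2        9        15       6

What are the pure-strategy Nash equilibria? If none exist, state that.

(Free, Low); (High, High)

(Free, Low): Country A gets 19, best alternative 16; Country B gets 17, best alternative 9. No profitable deviation — NE.
(Free, Medium): Country B can switch to Low (4 → 17). Not NE.
(Free, High): Country A can switch to High (15 → 16). Not NE.
(Free, Embargo): Country B can switch to Low (7 → 17). Not NE.
(Low, Low): Country A can switch to Free (16 → 19). Not NE.
(Low, Medium): Country A can switch to Free (16 → 18). Not NE.
(Low, High): Country A can switch to Free (3 → 15). Not NE.
(High, High): Country A gets 16, best alternative 15; Country B gets 15, best alternative 9. No profitable deviation — NE.
(The remaining 8 profiles each have a profitable deviation by the same check.)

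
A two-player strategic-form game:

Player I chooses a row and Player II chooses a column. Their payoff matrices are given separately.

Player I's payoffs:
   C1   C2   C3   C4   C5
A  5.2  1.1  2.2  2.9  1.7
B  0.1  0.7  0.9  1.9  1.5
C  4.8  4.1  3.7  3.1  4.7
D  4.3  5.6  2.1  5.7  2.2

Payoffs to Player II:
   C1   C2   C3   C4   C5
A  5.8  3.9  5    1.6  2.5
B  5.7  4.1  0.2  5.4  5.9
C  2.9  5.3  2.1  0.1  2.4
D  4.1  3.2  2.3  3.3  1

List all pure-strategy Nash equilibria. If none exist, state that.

(A, C1): Player I gets 5.2, best alternative 4.8; Player II gets 5.8, best alternative 5. No profitable deviation — NE.
(A, C2): Player I can switch to C (1.1 → 4.1). Not NE.
(A, C3): Player I can switch to C (2.2 → 3.7). Not NE.
(A, C4): Player I can switch to C (2.9 → 3.1). Not NE.
(A, C5): Player I can switch to C (1.7 → 4.7). Not NE.
(B, C1): Player I can switch to A (0.1 → 5.2). Not NE.
(B, C2): Player I can switch to A (0.7 → 1.1). Not NE.
(B, C3): Player I can switch to A (0.9 → 2.2). Not NE.
(B, C4): Player I can switch to A (1.9 → 2.9). Not NE.
(B, C5): Player I can switch to A (1.5 → 1.7). Not NE.
(C, C1): Player I can switch to A (4.8 → 5.2). Not NE.
(The remaining 9 profiles each have a profitable deviation by the same check.)

The unique pure-strategy Nash equilibrium is (A, C1).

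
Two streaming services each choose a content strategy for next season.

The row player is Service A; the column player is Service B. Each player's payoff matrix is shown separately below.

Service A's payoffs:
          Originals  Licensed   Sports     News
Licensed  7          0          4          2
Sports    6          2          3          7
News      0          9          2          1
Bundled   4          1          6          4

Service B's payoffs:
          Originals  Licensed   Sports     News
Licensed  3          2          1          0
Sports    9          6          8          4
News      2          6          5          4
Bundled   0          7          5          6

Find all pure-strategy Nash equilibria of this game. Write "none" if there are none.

Check each profile: it is a Nash equilibrium iff no player can strictly gain by switching unilaterally.
(Licensed, Originals): Service A gets 7, best alternative 6; Service B gets 3, best alternative 2. No profitable deviation — NE.
(Licensed, Licensed): Service A can switch to Sports (0 → 2). Not NE.
(Licensed, Sports): Service A can switch to Bundled (4 → 6). Not NE.
(Licensed, News): Service A can switch to Sports (2 → 7). Not NE.
(Sports, Originals): Service A can switch to Licensed (6 → 7). Not NE.
(Sports, Licensed): Service A can switch to News (2 → 9). Not NE.
(Sports, Sports): Service A can switch to Licensed (3 → 4). Not NE.
(Sports, News): Service B can switch to Originals (4 → 9). Not NE.
(News, Originals): Service A can switch to Licensed (0 → 7). Not NE.
(News, Licensed): Service A gets 9, best alternative 2; Service B gets 6, best alternative 5. No profitable deviation — NE.
(News, Sports): Service A can switch to Licensed (2 → 4). Not NE.
(News, News): Service A can switch to Licensed (1 → 2). Not NE.
(The remaining 4 profiles each have a profitable deviation by the same check.)

Pure-strategy Nash equilibria: (Licensed, Originals), (News, Licensed)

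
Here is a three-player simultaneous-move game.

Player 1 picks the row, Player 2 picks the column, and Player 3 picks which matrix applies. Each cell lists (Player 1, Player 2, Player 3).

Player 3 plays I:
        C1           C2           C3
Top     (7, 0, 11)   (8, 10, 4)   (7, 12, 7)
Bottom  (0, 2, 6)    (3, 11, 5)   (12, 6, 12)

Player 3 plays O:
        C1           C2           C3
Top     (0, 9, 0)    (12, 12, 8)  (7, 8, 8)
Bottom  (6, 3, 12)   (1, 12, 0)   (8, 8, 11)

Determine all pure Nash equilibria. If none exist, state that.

(Top, C2, O)

(Top, C1, I): Player 2 can switch to C2 (0 → 10). Not NE.
(Top, C1, O): Player 1 can switch to Bottom (0 → 6). Not NE.
(Top, C2, I): Player 2 can switch to C3 (10 → 12). Not NE.
(Top, C2, O): Player 1 gets 12, best alternative 1; Player 2 gets 12, best alternative 9; Player 3 gets 8, best alternative 4. No profitable deviation — NE.
(Top, C3, I): Player 1 can switch to Bottom (7 → 12). Not NE.
(Top, C3, O): Player 1 can switch to Bottom (7 → 8). Not NE.
(Bottom, C1, I): Player 1 can switch to Top (0 → 7). Not NE.
(Bottom, C1, O): Player 2 can switch to C2 (3 → 12). Not NE.
(Bottom, C2, I): Player 1 can switch to Top (3 → 8). Not NE.
(The remaining 3 profiles each have a profitable deviation by the same check.)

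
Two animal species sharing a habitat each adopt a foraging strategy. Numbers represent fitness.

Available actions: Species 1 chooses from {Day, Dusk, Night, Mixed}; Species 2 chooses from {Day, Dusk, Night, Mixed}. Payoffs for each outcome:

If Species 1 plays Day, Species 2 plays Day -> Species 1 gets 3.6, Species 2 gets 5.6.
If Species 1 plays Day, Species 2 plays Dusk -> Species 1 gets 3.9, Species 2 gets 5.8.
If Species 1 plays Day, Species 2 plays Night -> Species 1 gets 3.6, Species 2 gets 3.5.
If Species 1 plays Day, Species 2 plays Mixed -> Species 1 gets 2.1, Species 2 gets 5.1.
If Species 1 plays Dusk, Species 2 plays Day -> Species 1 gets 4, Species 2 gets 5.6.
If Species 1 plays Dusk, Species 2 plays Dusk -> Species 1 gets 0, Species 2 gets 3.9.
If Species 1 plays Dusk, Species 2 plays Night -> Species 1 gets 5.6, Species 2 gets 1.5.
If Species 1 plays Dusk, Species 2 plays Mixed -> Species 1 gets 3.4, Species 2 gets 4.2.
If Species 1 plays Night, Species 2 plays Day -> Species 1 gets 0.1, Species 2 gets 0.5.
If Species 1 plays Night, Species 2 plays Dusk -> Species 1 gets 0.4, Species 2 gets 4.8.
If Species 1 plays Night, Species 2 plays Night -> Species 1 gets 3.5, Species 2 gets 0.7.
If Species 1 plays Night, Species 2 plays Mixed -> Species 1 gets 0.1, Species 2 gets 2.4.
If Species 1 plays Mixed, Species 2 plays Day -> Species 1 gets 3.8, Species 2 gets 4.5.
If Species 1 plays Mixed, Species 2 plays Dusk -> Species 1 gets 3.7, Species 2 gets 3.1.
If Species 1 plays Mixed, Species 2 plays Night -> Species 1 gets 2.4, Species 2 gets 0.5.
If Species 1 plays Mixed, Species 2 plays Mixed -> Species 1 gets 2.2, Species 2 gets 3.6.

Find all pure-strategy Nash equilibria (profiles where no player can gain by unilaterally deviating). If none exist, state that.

(Day, Day): Species 1 can switch to Dusk (3.6 → 4). Not NE.
(Day, Dusk): Species 1 gets 3.9, best alternative 3.7; Species 2 gets 5.8, best alternative 5.6. No profitable deviation — NE.
(Day, Night): Species 1 can switch to Dusk (3.6 → 5.6). Not NE.
(Day, Mixed): Species 1 can switch to Dusk (2.1 → 3.4). Not NE.
(Dusk, Day): Species 1 gets 4, best alternative 3.8; Species 2 gets 5.6, best alternative 4.2. No profitable deviation — NE.
(Dusk, Dusk): Species 1 can switch to Day (0 → 3.9). Not NE.
(Dusk, Night): Species 2 can switch to Day (1.5 → 5.6). Not NE.
(Dusk, Mixed): Species 2 can switch to Day (4.2 → 5.6). Not NE.
(Night, Day): Species 1 can switch to Day (0.1 → 3.6). Not NE.
(Night, Dusk): Species 1 can switch to Day (0.4 → 3.9). Not NE.
(The remaining 6 profiles each have a profitable deviation by the same check.)

(Day, Dusk); (Dusk, Day)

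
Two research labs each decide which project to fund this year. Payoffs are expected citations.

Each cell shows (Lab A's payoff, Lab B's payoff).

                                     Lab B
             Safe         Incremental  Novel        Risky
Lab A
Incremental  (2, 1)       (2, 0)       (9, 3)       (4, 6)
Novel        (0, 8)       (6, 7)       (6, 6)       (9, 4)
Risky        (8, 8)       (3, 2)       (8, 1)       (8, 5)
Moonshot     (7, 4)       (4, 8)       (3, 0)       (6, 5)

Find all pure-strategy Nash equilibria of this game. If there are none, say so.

Lab A against Safe: payoffs 2, 0, 8, 7 → best response Risky.
Lab A against Incremental: payoffs 2, 6, 3, 4 → best response Novel.
Lab A against Novel: payoffs 9, 6, 8, 3 → best response Incremental.
Lab A against Risky: payoffs 4, 9, 8, 6 → best response Novel.
Lab B against Incremental: payoffs 1, 0, 3, 6 → best response Risky.
Lab B against Novel: payoffs 8, 7, 6, 4 → best response Safe.
Lab B against Risky: payoffs 8, 2, 1, 5 → best response Safe.
Lab B against Moonshot: payoffs 4, 8, 0, 5 → best response Incremental.
Mutual best responses: (Risky, Safe).

Pure NE: (Risky, Safe)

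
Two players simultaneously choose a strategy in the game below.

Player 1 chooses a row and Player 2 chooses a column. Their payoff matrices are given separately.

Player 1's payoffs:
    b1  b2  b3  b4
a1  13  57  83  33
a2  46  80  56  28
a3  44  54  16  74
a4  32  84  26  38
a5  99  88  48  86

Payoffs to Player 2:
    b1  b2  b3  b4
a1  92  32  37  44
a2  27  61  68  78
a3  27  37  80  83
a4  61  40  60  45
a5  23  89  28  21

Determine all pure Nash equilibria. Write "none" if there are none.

Check each profile: it is a Nash equilibrium iff no player can strictly gain by switching unilaterally.
(a1, b1): Player 1 can switch to a2 (13 → 46). Not NE.
(a1, b2): Player 1 can switch to a2 (57 → 80). Not NE.
(a1, b3): Player 2 can switch to b1 (37 → 92). Not NE.
(a1, b4): Player 1 can switch to a3 (33 → 74). Not NE.
(a2, b1): Player 1 can switch to a5 (46 → 99). Not NE.
(a2, b2): Player 1 can switch to a4 (80 → 84). Not NE.
(a2, b3): Player 1 can switch to a1 (56 → 83). Not NE.
(a2, b4): Player 1 can switch to a1 (28 → 33). Not NE.
(a5, b2): Player 1 gets 88, best alternative 84; Player 2 gets 89, best alternative 28. No profitable deviation — NE.
(The remaining 11 profiles each have a profitable deviation by the same check.)

Pure NE: (a5, b2)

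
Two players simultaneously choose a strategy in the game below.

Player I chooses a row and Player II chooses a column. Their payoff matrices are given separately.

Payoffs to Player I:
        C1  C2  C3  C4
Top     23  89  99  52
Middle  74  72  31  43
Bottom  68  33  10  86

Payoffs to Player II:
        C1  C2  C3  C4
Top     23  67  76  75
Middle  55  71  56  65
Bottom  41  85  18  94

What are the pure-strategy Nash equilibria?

For each player, find the best response to each opponent profile; mutual best responses are the pure NE.
Player I against C1: payoffs 23, 74, 68 → best response Middle.
Player I against C2: payoffs 89, 72, 33 → best response Top.
Player I against C3: payoffs 99, 31, 10 → best response Top.
Player I against C4: payoffs 52, 43, 86 → best response Bottom.
Player II against Top: payoffs 23, 67, 76, 75 → best response C3.
Player II against Middle: payoffs 55, 71, 56, 65 → best response C2.
Player II against Bottom: payoffs 41, 85, 18, 94 → best response C4.
Mutual best responses: (Top, C3); (Bottom, C4).

The pure Nash equilibria are (Top, C3) and (Bottom, C4).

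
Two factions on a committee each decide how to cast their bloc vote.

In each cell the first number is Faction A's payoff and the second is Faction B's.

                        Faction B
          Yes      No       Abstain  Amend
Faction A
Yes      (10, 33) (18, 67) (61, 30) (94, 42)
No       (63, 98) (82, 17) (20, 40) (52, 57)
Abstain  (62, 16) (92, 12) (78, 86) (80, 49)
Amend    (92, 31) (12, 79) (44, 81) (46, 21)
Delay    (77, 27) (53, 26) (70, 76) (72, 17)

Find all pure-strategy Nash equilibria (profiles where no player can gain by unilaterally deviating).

Mark each player's best response to every combination of opponents' strategies; a profile where every player is best-responding is a pure Nash equilibrium.
Faction A against Yes: payoffs 10, 63, 62, 92, 77 → best response Amend.
Faction A against No: payoffs 18, 82, 92, 12, 53 → best response Abstain.
Faction A against Abstain: payoffs 61, 20, 78, 44, 70 → best response Abstain.
Faction A against Amend: payoffs 94, 52, 80, 46, 72 → best response Yes.
Faction B against Yes: payoffs 33, 67, 30, 42 → best response No.
Faction B against No: payoffs 98, 17, 40, 57 → best response Yes.
Faction B against Abstain: payoffs 16, 12, 86, 49 → best response Abstain.
Faction B against Amend: payoffs 31, 79, 81, 21 → best response Abstain.
Faction B against Delay: payoffs 27, 26, 76, 17 → best response Abstain.
Mutual best responses: (Abstain, Abstain).

Pure NE: (Abstain, Abstain)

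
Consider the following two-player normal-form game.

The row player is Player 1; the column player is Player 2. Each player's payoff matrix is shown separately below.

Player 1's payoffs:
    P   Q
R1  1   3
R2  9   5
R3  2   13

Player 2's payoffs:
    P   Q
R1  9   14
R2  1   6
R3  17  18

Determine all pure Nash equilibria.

(R3, Q)

Mark each player's best response to every combination of opponents' strategies; a profile where every player is best-responding is a pure Nash equilibrium.
Player 1 against P: payoffs 1, 9, 2 → best response R2.
Player 1 against Q: payoffs 3, 5, 13 → best response R3.
Player 2 against R1: payoffs 9, 14 → best response Q.
Player 2 against R2: payoffs 1, 6 → best response Q.
Player 2 against R3: payoffs 17, 18 → best response Q.
Mutual best responses: (R3, Q).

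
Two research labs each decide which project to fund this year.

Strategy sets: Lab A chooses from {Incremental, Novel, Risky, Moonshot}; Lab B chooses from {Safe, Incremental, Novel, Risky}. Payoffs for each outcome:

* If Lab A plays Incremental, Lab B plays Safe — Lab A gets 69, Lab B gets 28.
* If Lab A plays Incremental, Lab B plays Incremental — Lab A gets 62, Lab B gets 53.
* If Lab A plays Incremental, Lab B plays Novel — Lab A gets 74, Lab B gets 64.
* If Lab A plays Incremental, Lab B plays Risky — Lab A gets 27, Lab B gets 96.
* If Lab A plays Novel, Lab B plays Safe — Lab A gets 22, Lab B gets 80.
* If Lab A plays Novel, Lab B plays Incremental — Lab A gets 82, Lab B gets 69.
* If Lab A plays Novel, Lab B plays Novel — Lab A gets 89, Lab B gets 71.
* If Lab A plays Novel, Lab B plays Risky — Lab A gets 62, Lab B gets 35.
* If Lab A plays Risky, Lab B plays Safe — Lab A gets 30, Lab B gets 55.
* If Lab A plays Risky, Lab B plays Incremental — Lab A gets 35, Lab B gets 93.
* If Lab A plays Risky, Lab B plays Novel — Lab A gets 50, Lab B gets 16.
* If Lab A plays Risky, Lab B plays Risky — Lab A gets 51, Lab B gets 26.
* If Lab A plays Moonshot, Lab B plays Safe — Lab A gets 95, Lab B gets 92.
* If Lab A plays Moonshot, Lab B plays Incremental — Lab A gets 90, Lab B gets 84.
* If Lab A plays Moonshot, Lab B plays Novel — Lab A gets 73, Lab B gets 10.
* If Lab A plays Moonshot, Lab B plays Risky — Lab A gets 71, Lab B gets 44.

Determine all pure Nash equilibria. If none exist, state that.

The unique pure-strategy Nash equilibrium is (Moonshot, Safe).

For each player, find the best response to each opponent profile; mutual best responses are the pure NE.
Lab A against Safe: payoffs 69, 22, 30, 95 → best response Moonshot.
Lab A against Incremental: payoffs 62, 82, 35, 90 → best response Moonshot.
Lab A against Novel: payoffs 74, 89, 50, 73 → best response Novel.
Lab A against Risky: payoffs 27, 62, 51, 71 → best response Moonshot.
Lab B against Incremental: payoffs 28, 53, 64, 96 → best response Risky.
Lab B against Novel: payoffs 80, 69, 71, 35 → best response Safe.
Lab B against Risky: payoffs 55, 93, 16, 26 → best response Incremental.
Lab B against Moonshot: payoffs 92, 84, 10, 44 → best response Safe.
Mutual best responses: (Moonshot, Safe).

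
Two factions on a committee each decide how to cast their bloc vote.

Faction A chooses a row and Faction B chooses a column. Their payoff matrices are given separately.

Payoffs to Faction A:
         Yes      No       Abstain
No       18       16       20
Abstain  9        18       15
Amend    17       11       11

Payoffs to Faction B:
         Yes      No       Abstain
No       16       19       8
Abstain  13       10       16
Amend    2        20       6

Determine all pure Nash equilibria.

No pure-strategy Nash equilibrium.

Faction A against Yes: payoffs 18, 9, 17 → best response No.
Faction A against No: payoffs 16, 18, 11 → best response Abstain.
Faction A against Abstain: payoffs 20, 15, 11 → best response No.
Faction B against No: payoffs 16, 19, 8 → best response No.
Faction B against Abstain: payoffs 13, 10, 16 → best response Abstain.
Faction B against Amend: payoffs 2, 20, 6 → best response No.
No profile is a mutual best response for all players.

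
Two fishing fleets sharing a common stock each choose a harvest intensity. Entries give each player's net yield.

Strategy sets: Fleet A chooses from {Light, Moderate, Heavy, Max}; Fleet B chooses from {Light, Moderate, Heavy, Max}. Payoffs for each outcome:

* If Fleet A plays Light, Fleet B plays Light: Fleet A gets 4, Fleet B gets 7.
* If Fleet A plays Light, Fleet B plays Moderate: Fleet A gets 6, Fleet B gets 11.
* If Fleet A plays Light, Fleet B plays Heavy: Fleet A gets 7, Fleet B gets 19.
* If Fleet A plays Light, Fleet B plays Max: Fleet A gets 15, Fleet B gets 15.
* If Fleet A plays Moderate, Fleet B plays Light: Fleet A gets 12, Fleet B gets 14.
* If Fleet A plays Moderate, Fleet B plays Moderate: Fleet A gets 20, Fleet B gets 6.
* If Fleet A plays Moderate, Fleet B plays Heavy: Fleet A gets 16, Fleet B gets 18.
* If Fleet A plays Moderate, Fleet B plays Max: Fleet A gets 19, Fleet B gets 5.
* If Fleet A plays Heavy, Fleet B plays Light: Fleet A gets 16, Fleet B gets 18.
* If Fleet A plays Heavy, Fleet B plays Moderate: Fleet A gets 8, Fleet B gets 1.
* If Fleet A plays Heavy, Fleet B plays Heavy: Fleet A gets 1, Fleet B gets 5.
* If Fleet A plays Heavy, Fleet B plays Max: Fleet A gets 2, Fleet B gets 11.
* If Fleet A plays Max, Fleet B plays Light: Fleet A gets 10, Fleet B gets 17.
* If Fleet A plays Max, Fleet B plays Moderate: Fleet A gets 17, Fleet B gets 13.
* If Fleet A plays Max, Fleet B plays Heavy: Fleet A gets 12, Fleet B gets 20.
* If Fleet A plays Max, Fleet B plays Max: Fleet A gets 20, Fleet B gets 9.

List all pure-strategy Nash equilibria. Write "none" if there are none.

Mark each player's best response to every combination of opponents' strategies; a profile where every player is best-responding is a pure Nash equilibrium.
Fleet A against Light: payoffs 4, 12, 16, 10 → best response Heavy.
Fleet A against Moderate: payoffs 6, 20, 8, 17 → best response Moderate.
Fleet A against Heavy: payoffs 7, 16, 1, 12 → best response Moderate.
Fleet A against Max: payoffs 15, 19, 2, 20 → best response Max.
Fleet B against Light: payoffs 7, 11, 19, 15 → best response Heavy.
Fleet B against Moderate: payoffs 14, 6, 18, 5 → best response Heavy.
Fleet B against Heavy: payoffs 18, 1, 5, 11 → best response Light.
Fleet B against Max: payoffs 17, 13, 20, 9 → best response Heavy.
Mutual best responses: (Moderate, Heavy); (Heavy, Light).

The pure Nash equilibria are (Moderate, Heavy) and (Heavy, Light).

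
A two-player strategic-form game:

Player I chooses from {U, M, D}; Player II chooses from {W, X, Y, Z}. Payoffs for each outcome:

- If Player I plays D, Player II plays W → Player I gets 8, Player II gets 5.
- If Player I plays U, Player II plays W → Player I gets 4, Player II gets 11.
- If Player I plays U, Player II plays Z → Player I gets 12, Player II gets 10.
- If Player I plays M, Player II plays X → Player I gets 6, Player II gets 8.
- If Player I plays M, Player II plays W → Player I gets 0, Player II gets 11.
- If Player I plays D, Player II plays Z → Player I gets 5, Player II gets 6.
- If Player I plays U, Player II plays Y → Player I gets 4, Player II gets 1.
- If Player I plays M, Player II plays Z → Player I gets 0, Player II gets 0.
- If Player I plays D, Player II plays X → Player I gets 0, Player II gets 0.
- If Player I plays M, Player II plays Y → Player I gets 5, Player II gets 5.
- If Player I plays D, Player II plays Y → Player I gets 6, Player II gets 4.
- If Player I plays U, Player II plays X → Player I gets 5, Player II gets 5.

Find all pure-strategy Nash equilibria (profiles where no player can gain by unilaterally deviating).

No pure-strategy Nash equilibrium.

Mark each player's best response to every combination of opponents' strategies; a profile where every player is best-responding is a pure Nash equilibrium.
Player I against W: payoffs 4, 0, 8 → best response D.
Player I against X: payoffs 5, 6, 0 → best response M.
Player I against Y: payoffs 4, 5, 6 → best response D.
Player I against Z: payoffs 12, 0, 5 → best response U.
Player II against U: payoffs 11, 5, 1, 10 → best response W.
Player II against M: payoffs 11, 8, 5, 0 → best response W.
Player II against D: payoffs 5, 0, 4, 6 → best response Z.
No profile is a mutual best response for all players.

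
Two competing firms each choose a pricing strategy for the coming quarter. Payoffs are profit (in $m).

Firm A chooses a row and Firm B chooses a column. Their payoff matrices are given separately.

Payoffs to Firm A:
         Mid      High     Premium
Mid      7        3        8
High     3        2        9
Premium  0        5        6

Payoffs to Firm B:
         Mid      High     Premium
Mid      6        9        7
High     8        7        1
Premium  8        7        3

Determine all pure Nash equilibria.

(Mid, Mid): Firm B can switch to High (6 → 9). Not NE.
(Mid, High): Firm A can switch to Premium (3 → 5). Not NE.
(Mid, Premium): Firm A can switch to High (8 → 9). Not NE.
(High, Mid): Firm A can switch to Mid (3 → 7). Not NE.
(High, High): Firm A can switch to Mid (2 → 3). Not NE.
(High, Premium): Firm B can switch to Mid (1 → 8). Not NE.
(Premium, Mid): Firm A can switch to Mid (0 → 7). Not NE.
(Premium, High): Firm B can switch to Mid (7 → 8). Not NE.
(Premium, Premium): Firm A can switch to Mid (6 → 8). Not NE.

This game has no pure Nash equilibrium.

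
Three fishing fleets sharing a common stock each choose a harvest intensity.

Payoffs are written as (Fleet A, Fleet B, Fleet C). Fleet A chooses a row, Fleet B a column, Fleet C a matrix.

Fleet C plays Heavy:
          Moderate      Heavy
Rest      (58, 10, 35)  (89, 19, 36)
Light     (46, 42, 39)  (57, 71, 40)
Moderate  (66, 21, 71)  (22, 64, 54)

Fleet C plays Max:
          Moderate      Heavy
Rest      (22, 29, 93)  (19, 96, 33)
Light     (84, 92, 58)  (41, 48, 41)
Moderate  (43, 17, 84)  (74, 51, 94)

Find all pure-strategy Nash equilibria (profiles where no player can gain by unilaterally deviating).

(Rest, Heavy, Heavy); (Light, Moderate, Max); (Moderate, Heavy, Max)

(Rest, Moderate, Heavy): Fleet A can switch to Moderate (58 → 66). Not NE.
(Rest, Moderate, Max): Fleet A can switch to Light (22 → 84). Not NE.
(Rest, Heavy, Heavy): Fleet A gets 89, best alternative 57; Fleet B gets 19, best alternative 10; Fleet C gets 36, best alternative 33. No profitable deviation — NE.
(Rest, Heavy, Max): Fleet A can switch to Light (19 → 41). Not NE.
(Light, Moderate, Heavy): Fleet A can switch to Rest (46 → 58). Not NE.
(Light, Moderate, Max): Fleet A gets 84, best alternative 43; Fleet B gets 92, best alternative 48; Fleet C gets 58, best alternative 39. No profitable deviation — NE.
(Light, Heavy, Heavy): Fleet A can switch to Rest (57 → 89). Not NE.
(Light, Heavy, Max): Fleet A can switch to Moderate (41 → 74). Not NE.
(Moderate, Moderate, Heavy): Fleet B can switch to Heavy (21 → 64). Not NE.
(Moderate, Moderate, Max): Fleet A can switch to Light (43 → 84). Not NE.
(Moderate, Heavy, Heavy): Fleet A can switch to Rest (22 → 89). Not NE.
(Moderate, Heavy, Max): Fleet A gets 74, best alternative 41; Fleet B gets 51, best alternative 17; Fleet C gets 94, best alternative 54. No profitable deviation — NE.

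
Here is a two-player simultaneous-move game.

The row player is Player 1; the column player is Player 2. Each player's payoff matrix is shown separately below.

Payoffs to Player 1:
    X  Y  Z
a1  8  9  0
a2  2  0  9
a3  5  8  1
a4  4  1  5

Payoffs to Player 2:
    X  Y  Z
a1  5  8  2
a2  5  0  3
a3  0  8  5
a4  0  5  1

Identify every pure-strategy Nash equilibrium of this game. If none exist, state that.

Player 1 against X: payoffs 8, 2, 5, 4 → best response a1.
Player 1 against Y: payoffs 9, 0, 8, 1 → best response a1.
Player 1 against Z: payoffs 0, 9, 1, 5 → best response a2.
Player 2 against a1: payoffs 5, 8, 2 → best response Y.
Player 2 against a2: payoffs 5, 0, 3 → best response X.
Player 2 against a3: payoffs 0, 8, 5 → best response Y.
Player 2 against a4: payoffs 0, 5, 1 → best response Y.
Mutual best responses: (a1, Y).

Pure NE: (a1, Y)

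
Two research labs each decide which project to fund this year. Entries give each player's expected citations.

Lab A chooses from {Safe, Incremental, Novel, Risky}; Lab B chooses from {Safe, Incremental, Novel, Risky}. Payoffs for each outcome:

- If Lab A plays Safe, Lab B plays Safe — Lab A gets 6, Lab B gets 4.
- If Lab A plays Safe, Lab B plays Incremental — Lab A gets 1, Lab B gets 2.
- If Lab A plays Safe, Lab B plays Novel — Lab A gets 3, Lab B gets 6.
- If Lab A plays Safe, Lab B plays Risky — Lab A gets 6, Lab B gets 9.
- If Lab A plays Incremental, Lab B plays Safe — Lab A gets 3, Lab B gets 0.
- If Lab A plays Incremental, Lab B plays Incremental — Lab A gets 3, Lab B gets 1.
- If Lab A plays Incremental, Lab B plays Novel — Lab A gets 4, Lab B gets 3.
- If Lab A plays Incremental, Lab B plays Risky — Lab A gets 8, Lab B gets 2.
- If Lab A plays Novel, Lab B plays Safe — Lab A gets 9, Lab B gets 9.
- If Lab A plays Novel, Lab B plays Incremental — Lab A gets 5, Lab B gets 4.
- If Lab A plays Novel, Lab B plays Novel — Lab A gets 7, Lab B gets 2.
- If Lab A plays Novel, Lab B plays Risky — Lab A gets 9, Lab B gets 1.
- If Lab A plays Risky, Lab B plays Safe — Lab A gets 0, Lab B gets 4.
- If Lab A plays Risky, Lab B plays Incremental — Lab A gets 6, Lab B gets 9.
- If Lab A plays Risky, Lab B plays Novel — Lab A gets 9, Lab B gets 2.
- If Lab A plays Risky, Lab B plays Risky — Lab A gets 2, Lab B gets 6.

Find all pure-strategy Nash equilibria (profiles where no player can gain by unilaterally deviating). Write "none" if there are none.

The pure Nash equilibria are (Novel, Safe), (Risky, Incremental).

Lab A against Safe: payoffs 6, 3, 9, 0 → best response Novel.
Lab A against Incremental: payoffs 1, 3, 5, 6 → best response Risky.
Lab A against Novel: payoffs 3, 4, 7, 9 → best response Risky.
Lab A against Risky: payoffs 6, 8, 9, 2 → best response Novel.
Lab B against Safe: payoffs 4, 2, 6, 9 → best response Risky.
Lab B against Incremental: payoffs 0, 1, 3, 2 → best response Novel.
Lab B against Novel: payoffs 9, 4, 2, 1 → best response Safe.
Lab B against Risky: payoffs 4, 9, 2, 6 → best response Incremental.
Mutual best responses: (Novel, Safe); (Risky, Incremental).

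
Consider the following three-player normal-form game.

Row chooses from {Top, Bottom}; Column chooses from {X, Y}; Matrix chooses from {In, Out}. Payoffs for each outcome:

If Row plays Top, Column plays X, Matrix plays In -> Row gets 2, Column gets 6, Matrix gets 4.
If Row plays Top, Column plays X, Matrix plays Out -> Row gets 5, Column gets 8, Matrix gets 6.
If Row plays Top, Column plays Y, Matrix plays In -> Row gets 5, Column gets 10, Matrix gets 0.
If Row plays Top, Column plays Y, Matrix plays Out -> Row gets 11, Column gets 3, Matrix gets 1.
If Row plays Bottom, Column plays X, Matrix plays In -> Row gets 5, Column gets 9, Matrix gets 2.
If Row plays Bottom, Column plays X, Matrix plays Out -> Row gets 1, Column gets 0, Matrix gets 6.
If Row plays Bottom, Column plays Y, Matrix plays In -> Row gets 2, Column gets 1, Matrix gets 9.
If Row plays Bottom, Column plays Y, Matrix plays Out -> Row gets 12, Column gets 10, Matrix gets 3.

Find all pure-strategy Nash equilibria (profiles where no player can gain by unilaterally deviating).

The unique pure-strategy Nash equilibrium is (Top, X, Out).

(Top, X, In): Row can switch to Bottom (2 → 5). Not NE.
(Top, X, Out): Row gets 5, best alternative 1; Column gets 8, best alternative 3; Matrix gets 6, best alternative 4. No profitable deviation — NE.
(Top, Y, In): Matrix can switch to Out (0 → 1). Not NE.
(Top, Y, Out): Row can switch to Bottom (11 → 12). Not NE.
(Bottom, X, In): Matrix can switch to Out (2 → 6). Not NE.
(Bottom, X, Out): Row can switch to Top (1 → 5). Not NE.
(Bottom, Y, In): Row can switch to Top (2 → 5). Not NE.
(The remaining 1 profile has a profitable deviation by the same check.)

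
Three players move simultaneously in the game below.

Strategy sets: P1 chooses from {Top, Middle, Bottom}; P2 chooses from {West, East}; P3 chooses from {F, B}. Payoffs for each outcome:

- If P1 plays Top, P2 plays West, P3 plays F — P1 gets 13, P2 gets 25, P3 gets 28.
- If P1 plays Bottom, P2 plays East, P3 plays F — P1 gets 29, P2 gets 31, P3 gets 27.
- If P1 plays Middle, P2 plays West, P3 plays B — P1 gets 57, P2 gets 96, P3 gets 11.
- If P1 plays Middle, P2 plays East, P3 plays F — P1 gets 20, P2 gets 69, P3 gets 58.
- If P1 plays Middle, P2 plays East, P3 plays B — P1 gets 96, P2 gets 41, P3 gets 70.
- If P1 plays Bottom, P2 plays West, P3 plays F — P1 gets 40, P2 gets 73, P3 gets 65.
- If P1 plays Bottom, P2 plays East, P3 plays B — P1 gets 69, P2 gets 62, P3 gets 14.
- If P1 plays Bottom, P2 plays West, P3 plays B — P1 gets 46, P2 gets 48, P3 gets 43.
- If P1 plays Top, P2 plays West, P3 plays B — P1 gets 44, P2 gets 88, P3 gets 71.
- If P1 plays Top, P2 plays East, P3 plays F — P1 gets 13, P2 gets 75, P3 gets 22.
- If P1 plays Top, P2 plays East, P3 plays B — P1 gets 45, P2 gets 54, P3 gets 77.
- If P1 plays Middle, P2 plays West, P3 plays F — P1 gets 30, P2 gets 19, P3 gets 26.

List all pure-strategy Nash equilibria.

P1 against (West, F): payoffs 13, 30, 40 → best response Bottom.
P1 against (West, B): payoffs 44, 57, 46 → best response Middle.
P1 against (East, F): payoffs 13, 20, 29 → best response Bottom.
P1 against (East, B): payoffs 45, 96, 69 → best response Middle.
P2 against (Top, F): payoffs 25, 75 → best response East.
P2 against (Top, B): payoffs 88, 54 → best response West.
P2 against (Middle, F): payoffs 19, 69 → best response East.
P2 against (Middle, B): payoffs 96, 41 → best response West.
P2 against (Bottom, F): payoffs 73, 31 → best response West.
P2 against (Bottom, B): payoffs 48, 62 → best response East.
P3 against (Top, West): payoffs 28, 71 → best response B.
P3 against (Top, East): payoffs 22, 77 → best response B.
P3 against (Middle, West): payoffs 26, 11 → best response F.
P3 against (Middle, East): payoffs 58, 70 → best response B.
P3 against (Bottom, West): payoffs 65, 43 → best response F.
P3 against (Bottom, East): payoffs 27, 14 → best response F.
Mutual best responses: (Bottom, West, F).

Pure NE: (Bottom, West, F)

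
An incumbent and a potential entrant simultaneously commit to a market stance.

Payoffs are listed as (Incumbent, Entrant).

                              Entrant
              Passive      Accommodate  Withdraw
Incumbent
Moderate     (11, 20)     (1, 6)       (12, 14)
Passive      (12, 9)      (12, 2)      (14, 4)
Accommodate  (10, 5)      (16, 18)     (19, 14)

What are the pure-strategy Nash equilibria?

(Moderate, Passive): Incumbent can switch to Passive (11 → 12). Not NE.
(Moderate, Accommodate): Incumbent can switch to Passive (1 → 12). Not NE.
(Moderate, Withdraw): Incumbent can switch to Passive (12 → 14). Not NE.
(Passive, Passive): Incumbent gets 12, best alternative 11; Entrant gets 9, best alternative 4. No profitable deviation — NE.
(Passive, Accommodate): Incumbent can switch to Accommodate (12 → 16). Not NE.
(Passive, Withdraw): Incumbent can switch to Accommodate (14 → 19). Not NE.
(Accommodate, Passive): Incumbent can switch to Moderate (10 → 11). Not NE.
(Accommodate, Accommodate): Incumbent gets 16, best alternative 12; Entrant gets 18, best alternative 14. No profitable deviation — NE.
(Accommodate, Withdraw): Entrant can switch to Accommodate (14 → 18). Not NE.

Pure-strategy Nash equilibria: (Passive, Passive) and (Accommodate, Accommodate)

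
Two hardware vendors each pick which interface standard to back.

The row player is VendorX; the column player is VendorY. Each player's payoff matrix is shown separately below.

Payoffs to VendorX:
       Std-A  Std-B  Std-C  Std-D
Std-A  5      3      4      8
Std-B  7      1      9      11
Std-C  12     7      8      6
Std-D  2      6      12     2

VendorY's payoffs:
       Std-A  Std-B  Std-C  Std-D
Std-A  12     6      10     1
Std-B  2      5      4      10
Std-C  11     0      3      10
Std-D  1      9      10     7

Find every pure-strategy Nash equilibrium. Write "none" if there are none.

(Std-A, Std-A): VendorX can switch to Std-B (5 → 7). Not NE.
(Std-A, Std-B): VendorX can switch to Std-C (3 → 7). Not NE.
(Std-A, Std-C): VendorX can switch to Std-B (4 → 9). Not NE.
(Std-A, Std-D): VendorX can switch to Std-B (8 → 11). Not NE.
(Std-B, Std-A): VendorX can switch to Std-C (7 → 12). Not NE.
(Std-B, Std-B): VendorX can switch to Std-A (1 → 3). Not NE.
(Std-B, Std-D): VendorX gets 11, best alternative 8; VendorY gets 10, best alternative 5. No profitable deviation — NE.
(Std-C, Std-A): VendorX gets 12, best alternative 7; VendorY gets 11, best alternative 10. No profitable deviation — NE.
(Std-D, Std-C): VendorX gets 12, best alternative 9; VendorY gets 10, best alternative 9. No profitable deviation — NE.
(The remaining 7 profiles each have a profitable deviation by the same check.)

(Std-B, Std-D), (Std-C, Std-A), (Std-D, Std-C)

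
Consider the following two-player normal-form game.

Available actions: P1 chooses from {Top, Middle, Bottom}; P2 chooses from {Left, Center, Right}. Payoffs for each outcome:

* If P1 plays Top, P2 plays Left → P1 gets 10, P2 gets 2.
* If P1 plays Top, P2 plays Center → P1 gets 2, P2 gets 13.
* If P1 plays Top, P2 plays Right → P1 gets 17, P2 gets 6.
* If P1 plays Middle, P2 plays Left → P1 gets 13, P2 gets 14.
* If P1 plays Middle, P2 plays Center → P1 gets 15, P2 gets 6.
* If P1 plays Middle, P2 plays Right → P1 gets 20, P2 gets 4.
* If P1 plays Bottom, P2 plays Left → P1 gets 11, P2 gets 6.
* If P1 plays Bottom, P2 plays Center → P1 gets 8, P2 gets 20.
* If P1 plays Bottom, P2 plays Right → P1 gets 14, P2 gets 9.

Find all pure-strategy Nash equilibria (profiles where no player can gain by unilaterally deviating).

Pure NE: (Middle, Left)

(Top, Left): P1 can switch to Middle (10 → 13). Not NE.
(Top, Center): P1 can switch to Middle (2 → 15). Not NE.
(Top, Right): P1 can switch to Middle (17 → 20). Not NE.
(Middle, Left): P1 gets 13, best alternative 11; P2 gets 14, best alternative 6. No profitable deviation — NE.
(Middle, Center): P2 can switch to Left (6 → 14). Not NE.
(Middle, Right): P2 can switch to Left (4 → 14). Not NE.
(Bottom, Left): P1 can switch to Middle (11 → 13). Not NE.
(Bottom, Center): P1 can switch to Middle (8 → 15). Not NE.
(Bottom, Right): P1 can switch to Top (14 → 17). Not NE.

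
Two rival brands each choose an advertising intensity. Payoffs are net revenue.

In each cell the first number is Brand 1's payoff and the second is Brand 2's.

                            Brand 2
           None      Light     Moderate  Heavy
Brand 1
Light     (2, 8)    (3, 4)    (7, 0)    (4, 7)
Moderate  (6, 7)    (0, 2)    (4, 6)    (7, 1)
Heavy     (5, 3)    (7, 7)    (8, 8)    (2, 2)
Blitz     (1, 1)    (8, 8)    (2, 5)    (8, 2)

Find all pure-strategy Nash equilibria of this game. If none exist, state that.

For each player, find the best response to each opponent profile; mutual best responses are the pure NE.
Brand 1 against None: payoffs 2, 6, 5, 1 → best response Moderate.
Brand 1 against Light: payoffs 3, 0, 7, 8 → best response Blitz.
Brand 1 against Moderate: payoffs 7, 4, 8, 2 → best response Heavy.
Brand 1 against Heavy: payoffs 4, 7, 2, 8 → best response Blitz.
Brand 2 against Light: payoffs 8, 4, 0, 7 → best response None.
Brand 2 against Moderate: payoffs 7, 2, 6, 1 → best response None.
Brand 2 against Heavy: payoffs 3, 7, 8, 2 → best response Moderate.
Brand 2 against Blitz: payoffs 1, 8, 5, 2 → best response Light.
Mutual best responses: (Moderate, None); (Heavy, Moderate); (Blitz, Light).

The pure Nash equilibria are (Moderate, None) and (Heavy, Moderate) and (Blitz, Light).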